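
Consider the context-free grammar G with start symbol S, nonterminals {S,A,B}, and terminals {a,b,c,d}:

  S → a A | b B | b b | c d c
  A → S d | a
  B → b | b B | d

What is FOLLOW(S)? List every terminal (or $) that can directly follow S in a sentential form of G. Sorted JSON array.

FIRST sets, iterate to fixpoint:
iter 1:
  A via A→a: +{a}
  B via B→b: +{b}
  B via B→d: +{d}
  S via S→a A: +{a}
  S via S→b B: +{b}
  S via S→c d c: +{c}
  FIRST[S]={a,b,c}  FIRST[A]={a}  FIRST[B]={b,d}
iter 2:
  A via A→S d: +{b,c}
  FIRST[S]={a,b,c}  FIRST[A]={a,b,c}  FIRST[B]={b,d}
iter 3: (stable)
  FIRST[S]={a,b,c}  FIRST[A]={a,b,c}  FIRST[B]={b,d}

FOLLOW sets:
FOLLOW(S) := {$}
[1]
  A→S d: FOLLOW(S) ⊇ FIRST(d) = {d}; new: +{d}
  S→a A: FOLLOW(A) ⊇ FOLLOW(S) ⊇ {$,d}; new: +{$,d}
  S→b B: FOLLOW(B) ⊇ FOLLOW(S) ⊇ {$,d}; new: +{$,d}
  S: {$,d}  A: {$,d}  B: {$,d}
[2] — fixpoint
  S: {$,d}  A: {$,d}  B: {$,d}

FOLLOW(S) = ["$", "d"]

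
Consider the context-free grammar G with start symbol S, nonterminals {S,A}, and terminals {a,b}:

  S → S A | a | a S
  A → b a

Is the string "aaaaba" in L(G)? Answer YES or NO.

CNF form of G:
  S -> S A | T1 S | a
  A -> T0 T1
  T0 -> b
  T1 -> a

Fill CYK table bottom-up:
  [0..0]={S,T1}  "a"  orig:{S}
  [1..1]={S,T1}  "a"  orig:{S}
  [2..2]={S,T1}  "a"  orig:{S}
  [3..3]={S,T1}  "a"  orig:{S}
  [4..4]={T0}  "b"  orig:{}
  [5..5]={S,T1}  "a"  orig:{S}
  [0..1]={S}  "aa"
  [1..2]={S}  "aa"
  [2..3]={S}  "aa"
  [3..4]=∅  "ab"
  [4..5]={A}  "ba"
  [0..2]={S}  "aaa"
  [1..3]={S}  "aaa"
  [2..4]=∅  "aab"
  [3..5]={S}  "aba"
  [0..3]={S}  "aaaa"
  [1..4]=∅  "aaab"
  [2..5]={S}  "aaba"
  [0..4]=∅  "aaaab"
  [1..5]={S}  "aaaba"
  [0..5]={S}  "aaaaba"

S ∈ T[0,5] ⇒ YES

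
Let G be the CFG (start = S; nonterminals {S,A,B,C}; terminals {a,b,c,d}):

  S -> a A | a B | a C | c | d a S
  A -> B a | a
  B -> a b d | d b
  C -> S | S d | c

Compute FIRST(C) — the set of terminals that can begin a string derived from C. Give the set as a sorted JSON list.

FIRST sets, iterate to fixpoint:
iter 1:
  A via A→a: +{a}
  B via B→a b d: +{a}
  B via B→d b: +{d}
  C via C→c: +{c}
  S via S→a A: +{a}
  S via S→c: +{c}
  S via S→d a S: +{d}
  FIRST(S)={a,c,d}  FIRST(A)={a}  FIRST(B)={a,d}  FIRST(C)={c}
iter 2:
  A via A→B a: +{d}
  C via C→S: +{a,d}
  FIRST(S)={a,c,d}  FIRST(A)={a,d}  FIRST(B)={a,d}  FIRST(C)={a,c,d}
iter 3: (no change)
  FIRST(S)={a,c,d}  FIRST(A)={a,d}  FIRST(B)={a,d}  FIRST(C)={a,c,d}

FIRST(C) = ["a", "c", "d"]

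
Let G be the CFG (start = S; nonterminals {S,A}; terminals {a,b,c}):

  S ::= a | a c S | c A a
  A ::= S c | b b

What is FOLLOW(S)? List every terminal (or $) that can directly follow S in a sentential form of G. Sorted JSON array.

FIRST sets, iterate to fixpoint:
[1]
  A via A→b b: +{b}
  S via S→a: +{a}
  S via S→c A a: +{c}
  S: {a,c}  A: {b}
[2]
  A via A→S c: +{a,c}
  S: {a,c}  A: {a,b,c}
[3] (no change)
  S: {a,c}  A: {a,b,c}

FOLLOW sets:
initialize: $ ∈ FOLLOW(S)
round 1:
  A→S c: FOLLOW(S) ⊇ FIRST(c) = {c}; new: +{c}
  S→c A a: FOLLOW(A) ⊇ FIRST(a) = {a}; new: +{a}
  FOLLOW[S]={$,c}  FOLLOW[A]={a}
round 2: (stable)
  FOLLOW[S]={$,c}  FOLLOW[A]={a}

FOLLOW(S) = ["$", "c"]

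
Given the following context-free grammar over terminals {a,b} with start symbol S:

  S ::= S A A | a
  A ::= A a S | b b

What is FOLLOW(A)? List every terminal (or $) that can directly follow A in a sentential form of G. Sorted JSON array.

FIRST iteration:
round 1:
  A via A→b b: +{b}
  S via S→a: +{a}
  S: {a}  A: {b}
round 2: done
  S: {a}  A: {b}

FOLLOW iteration:
initialize: $ ∈ FOLLOW(S)
iter 1:
  A→A a S: FOLLOW(A) ⊇ FIRST(a) = {a}; new: +{a}
  A→A a S: FOLLOW(S) ⊇ FOLLOW(A) ⊇ {a}; new: +{a}
  S→S A A: FOLLOW(S) ⊇ FIRST(A) = {b}; new: +{b}
  S→S A A: FOLLOW(A) ⊇ FIRST(A) = {b}; new: +{b}
  S→S A A: FOLLOW(A) ⊇ FOLLOW(S) ⊇ {$,a,b}; new: +{$}
  FOLLOW[S]={$,a,b}  FOLLOW[A]={$,a,b}
iter 2: (no change)
  FOLLOW[S]={$,a,b}  FOLLOW[A]={$,a,b}

FOLLOW(A) = ["$", "a", "b"]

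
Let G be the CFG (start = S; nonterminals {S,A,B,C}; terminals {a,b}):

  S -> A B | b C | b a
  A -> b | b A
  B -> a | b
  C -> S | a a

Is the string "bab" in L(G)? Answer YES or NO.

CNF form of G:
  S -> A B | T0 C | T0 T1
  A -> T0 A | b
  B -> a | b
  C -> A B | T0 C | T0 T1 | T1 T1
  T0 -> b
  T1 -> a

Fill CYK table bottom-up:
  cell(0,0) b: {A,B,T0}  orig:{A,B}
  cell(1,1) a: {B,T1}  orig:{B}
  cell(2,2) b: {A,B,T0}  orig:{A,B}
  cell(0,1) ba: {C,S}
  cell(1,2) ab: ∅
  cell(0,2) bab: ∅

S ∉ T[0,2] ⇒ NO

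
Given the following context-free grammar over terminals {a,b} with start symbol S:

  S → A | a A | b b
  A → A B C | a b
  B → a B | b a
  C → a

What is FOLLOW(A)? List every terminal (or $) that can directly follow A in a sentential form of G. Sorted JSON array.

FIRST sets, iterate to fixpoint:
round 1:
  A via A→a b: +{a}
  B via B→a B: +{a}
  B via B→b a: +{b}
  C via C→a: +{a}
  S via S→A: +{a}
  S via S→b b: +{b}
  FIRST(S)={a,b}  FIRST(A)={a}  FIRST(B)={a,b}  FIRST(C)={a}
round 2: (no change)
  FIRST(S)={a,b}  FIRST(A)={a}  FIRST(B)={a,b}  FIRST(C)={a}

FOLLOW sets:
FOLLOW(S) := {$}
[1]
  A→A B C: FOLLOW(A) ⊇ FIRST(B) = {a,b}; new: +{a,b}
  A→A B C: FOLLOW(B) ⊇ FIRST(C) = {a}; new: +{a}
  A→A B C: FOLLOW(C) ⊇ FOLLOW(A) ⊇ {a,b}; new: +{a,b}
  S→A: FOLLOW(A) ⊇ FOLLOW(S) ⊇ {$}; new: +{$}
  FOLLOW(S)={$}  FOLLOW(A)={$,a,b}  FOLLOW(B)={a}  FOLLOW(C)={a,b}
[2]
  A→A B C: FOLLOW(C) ⊇ FOLLOW(A) ⊇ {$,a,b}; new: +{$}
  FOLLOW(S)={$}  FOLLOW(A)={$,a,b}  FOLLOW(B)={a}  FOLLOW(C)={$,a,b}
[3] (no change)
  FOLLOW(S)={$}  FOLLOW(A)={$,a,b}  FOLLOW(B)={a}  FOLLOW(C)={$,a,b}

FOLLOW(A) = ["$", "a", "b"]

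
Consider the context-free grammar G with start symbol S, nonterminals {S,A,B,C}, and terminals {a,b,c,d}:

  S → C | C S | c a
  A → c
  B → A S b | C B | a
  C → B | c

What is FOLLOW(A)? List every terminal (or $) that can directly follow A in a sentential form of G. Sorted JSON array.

FIRST sets, iterate to fixpoint:
pass 1:
  A via A→c: +{c}
  B via B→A S b: +{c}
  B via B→a: +{a}
  C via C→B: +{a,c}
  S via S→C: +{a,c}
  FIRST[S]={a,c}  FIRST[A]={c}  FIRST[B]={a,c}  FIRST[C]={a,c}
pass 2: — fixpoint
  FIRST[S]={a,c}  FIRST[A]={c}  FIRST[B]={a,c}  FIRST[C]={a,c}

FOLLOW iteration:
seed FOLLOW(S) with $
iter 1:
  B→A S b: FOLLOW(A) ⊇ FIRST(S) = {a,c}; new: +{a,c}
  B→A S b: FOLLOW(S) ⊇ FIRST(b) = {b}; new: +{b}
  B→C B: FOLLOW(C) ⊇ FIRST(B) = {a,c}; new: +{a,c}
  C→B: FOLLOW(B) ⊇ FOLLOW(C) ⊇ {a,c}; new: +{a,c}
  S→C: FOLLOW(C) ⊇ FOLLOW(S) ⊇ {$,b}; new: +{$,b}
  S: {$,b}  A: {a,c}  B: {a,c}  C: {$,a,b,c}
iter 2:
  C→B: FOLLOW(B) ⊇ FOLLOW(C) ⊇ {$,a,b,c}; new: +{$,b}
  S: {$,b}  A: {a,c}  B: {$,a,b,c}  C: {$,a,b,c}
iter 3: (no change)
  S: {$,b}  A: {a,c}  B: {$,a,b,c}  C: {$,a,b,c}

FOLLOW(A) = ["a", "c"]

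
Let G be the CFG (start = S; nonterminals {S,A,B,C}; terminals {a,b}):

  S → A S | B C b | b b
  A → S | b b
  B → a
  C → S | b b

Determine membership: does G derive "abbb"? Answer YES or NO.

CNF form of G:
  S -> A S | B X3 | T0 T0
  A -> A S | B X1 | T0 T0
  B -> a
  C -> A S | B X2 | T0 T0
  T0 -> b
  X1 -> C T0
  X2 -> C T0
  X3 -> C T0

CYK fill:
  cell(0,0) a: {B}
  cell(1,1) b: {T0}  orig:{}
  cell(2,2) b: {T0}  orig:{}
  cell(3,3) b: {T0}  orig:{}
  cell(0,1) ab: ∅
  cell(1,2) bb: {A,C,S}
  cell(2,3) bb: {A,C,S}
  cell(0,2) abb: ∅
  cell(1,3) bbb: {X1,X2,X3}  orig:{}
  cell(0,3) abbb: {A,C,S}

S ∈ T[0,3] ⇒ YES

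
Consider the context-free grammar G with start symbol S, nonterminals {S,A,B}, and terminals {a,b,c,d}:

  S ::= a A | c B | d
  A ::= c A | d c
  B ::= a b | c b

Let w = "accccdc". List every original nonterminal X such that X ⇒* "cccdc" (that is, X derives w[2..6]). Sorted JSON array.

CNF form of G:
  S -> T0 B | T2 A | d
  A -> T0 A | T1 T0
  B -> T0 T3 | T2 T3
  T0 -> c
  T1 -> d
  T2 -> a
  T3 -> b

CYK table (by increasing span) — only the sub-triangle for w[2..6]:
  [2..2]={T0}  "c"  orig:{}
  [3..3]={T0}  "c"  orig:{}
  [4..4]={T0}  "c"  orig:{}
  [5..5]={S,T1}  "d"  orig:{S}
  [6..6]={T0}  "c"  orig:{}
  [2..3]=∅  "cc"
  [3..4]=∅  "cc"
  [4..5]=∅  "cd"
  [5..6]={A}  "dc"
  [2..4]=∅  "ccc"
  [3..5]=∅  "ccd"
  [4..6]={A}  "cdc"
  [2..5]=∅  "cccd"
  [3..6]={A}  "ccdc"
  [2..6]={A}  "cccdc"

Original NTs in T[2,6] deriving "cccdc": ["A"]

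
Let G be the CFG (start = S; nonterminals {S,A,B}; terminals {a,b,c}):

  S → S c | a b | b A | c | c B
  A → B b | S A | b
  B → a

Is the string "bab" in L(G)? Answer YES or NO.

CNF form of G:
  S -> S T1 | T0 A | T1 B | T2 T0 | c
  A -> B T0 | S A | b
  B -> a
  T0 -> b
  T1 -> c
  T2 -> a

CYK fill:
  [0..0]={A,T0}  "b"  orig:{A}
  [1..1]={B,T2}  "a"  orig:{B}
  [2..2]={A,T0}  "b"  orig:{A}
  [0..1]=∅  "ba"
  [1..2]={A,S}  "ab"
  [0..2]={S}  "bab"

S ∈ T[0,2] ⇒ YES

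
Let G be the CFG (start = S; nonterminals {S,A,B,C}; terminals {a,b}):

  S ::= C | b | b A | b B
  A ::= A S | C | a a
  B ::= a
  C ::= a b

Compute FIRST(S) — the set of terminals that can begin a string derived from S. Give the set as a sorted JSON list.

FIRST iteration:
[1]
  A via A→a a: +{a}
  B via B→a: +{a}
  C via C→a b: +{a}
  S via S→C: +{a}
  S via S→b: +{b}
  FIRST(S)={a,b}  FIRST(A)={a}  FIRST(B)={a}  FIRST(C)={a}
[2] done
  FIRST(S)={a,b}  FIRST(A)={a}  FIRST(B)={a}  FIRST(C)={a}

FIRST(S) = ["a", "b"]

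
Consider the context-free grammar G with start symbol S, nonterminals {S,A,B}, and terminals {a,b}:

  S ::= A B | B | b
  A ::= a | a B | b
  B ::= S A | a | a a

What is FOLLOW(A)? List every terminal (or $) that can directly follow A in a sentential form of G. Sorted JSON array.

Compute FIRST by fixpoint:
pass 1:
  A via A→a: +{a}
  A via A→b: +{b}
  B via B→a: +{a}
  S via S→A B: +{a,b}
  S: {a,b}  A: {a,b}  B: {a}
pass 2:
  B via B→S A: +{b}
  S: {a,b}  A: {a,b}  B: {a,b}
pass 3: — fixpoint
  S: {a,b}  A: {a,b}  B: {a,b}

FOLLOW iteration:
FOLLOW(S) := {$}
round 1:
  B→S A: FOLLOW(S) ⊇ FIRST(A) = {a,b}; new: +{a,b}
  S→A B: FOLLOW(A) ⊇ FIRST(B) = {a,b}; new: +{a,b}
  S→A B: FOLLOW(B) ⊇ FOLLOW(S) ⊇ {$,a,b}; new: +{$,a,b}
  FOLLOW(S)={$,a,b}  FOLLOW(A)={a,b}  FOLLOW(B)={$,a,b}
round 2:
  B→S A: FOLLOW(A) ⊇ FOLLOW(B) ⊇ {$,a,b}; new: +{$}
  FOLLOW(S)={$,a,b}  FOLLOW(A)={$,a,b}  FOLLOW(B)={$,a,b}
round 3: (no change)
  FOLLOW(S)={$,a,b}  FOLLOW(A)={$,a,b}  FOLLOW(B)={$,a,b}

FOLLOW(A) = ["$", "a", "b"]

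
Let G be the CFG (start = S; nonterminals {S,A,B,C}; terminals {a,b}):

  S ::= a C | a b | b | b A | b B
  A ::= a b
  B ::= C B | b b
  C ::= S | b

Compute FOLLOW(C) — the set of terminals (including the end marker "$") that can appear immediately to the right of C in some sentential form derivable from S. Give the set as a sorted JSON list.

FIRST sets, iterate to fixpoint:
round 1:
  A via A→a b: +{a}
  B via B→b b: +{b}
  C via C→b: +{b}
  S via S→a C: +{a}
  S via S→b: +{b}
  S: {a,b}  A: {a}  B: {b}  C: {b}
round 2:
  C via C→S: +{a}
  S: {a,b}  A: {a}  B: {b}  C: {a,b}
round 3:
  B via B→C B: +{a}
  S: {a,b}  A: {a}  B: {a,b}  C: {a,b}
round 4: (no change)
  S: {a,b}  A: {a}  B: {a,b}  C: {a,b}

Compute FOLLOW by fixpoint:
FOLLOW(S) := {$}
[1]
  B→C B: FOLLOW(C) ⊇ FIRST(B) = {a,b}; new: +{a,b}
  C→S: FOLLOW(S) ⊇ FOLLOW(C) ⊇ {a,b}; new: +{a,b}
  S→a C: FOLLOW(C) ⊇ FOLLOW(S) ⊇ {$,a,b}; new: +{$}
  S→b A: FOLLOW(A) ⊇ FOLLOW(S) ⊇ {$,a,b}; new: +{$,a,b}
  S→b B: FOLLOW(B) ⊇ FOLLOW(S) ⊇ {$,a,b}; new: +{$,a,b}
  FOLLOW(S)={$,a,b}  FOLLOW(A)={$,a,b}  FOLLOW(B)={$,a,b}  FOLLOW(C)={$,a,b}
[2] (no change)
  FOLLOW(S)={$,a,b}  FOLLOW(A)={$,a,b}  FOLLOW(B)={$,a,b}  FOLLOW(C)={$,a,b}

FOLLOW(C) = ["$", "a", "b"]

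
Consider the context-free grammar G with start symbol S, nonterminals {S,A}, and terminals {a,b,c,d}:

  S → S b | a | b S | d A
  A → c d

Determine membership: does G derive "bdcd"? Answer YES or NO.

Convert to CNF:
  S -> S T2 | T1 A | T2 S | a
  A -> T0 T1
  T0 -> c
  T1 -> d
  T2 -> b

Fill CYK table bottom-up:
  cell(0,0) b: {T2}  orig:{}
  cell(1,1) d: {T1}  orig:{}
  cell(2,2) c: {T0}  orig:{}
  cell(3,3) d: {T1}  orig:{}
  cell(0,1) bd: ∅
  cell(1,2) dc: ∅
  cell(2,3) cd: {A}
  cell(0,2) bdc: ∅
  cell(1,3) dcd: {S}
  cell(0,3) bdcd: {S}

S ∈ T[0,3] ⇒ YES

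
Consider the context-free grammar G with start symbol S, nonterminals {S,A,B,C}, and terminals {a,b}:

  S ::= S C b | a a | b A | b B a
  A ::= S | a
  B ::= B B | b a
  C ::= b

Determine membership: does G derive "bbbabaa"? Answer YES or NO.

CNF form of G:
  S -> S X4 | T0 A | T0 X5 | T1 T1
  A -> S X2 | T0 A | T0 X3 | T1 T1 | a
  B -> B B | T0 T1
  C -> b
  T0 -> b
  T1 -> a
  X2 -> C T0
  X3 -> B T1
  X4 -> C T0
  X5 -> B T1

CYK table (by increasing span):
  cell(0,0) b: {C,T0}  orig:{C}
  cell(1,1) b: {C,T0}  orig:{C}
  cell(2,2) b: {C,T0}  orig:{C}
  cell(3,3) a: {A,T1}  orig:{A}
  cell(4,4) b: {C,T0}  orig:{C}
  cell(5,5) a: {A,T1}  orig:{A}
  cell(6,6) a: {A,T1}  orig:{A}
  cell(0,1) bb: {X2,X4}  orig:{}
  cell(1,2) bb: {X2,X4}  orig:{}
  cell(2,3) ba: {A,B,S}
  cell(3,4) ab: ∅
  cell(4,5) ba: {A,B,S}
  cell(5,6) aa: {A,S}
  cell(0,2) bbb: ∅
  cell(1,3) bba: {A,S}
  cell(2,4) bab: ∅
  cell(3,5) aba: ∅
  cell(4,6) baa: {A,S,X3,X5}  orig:{A,S}
  cell(0,3) bbba: {A,S}
  cell(1,4) bbab: ∅
  cell(2,5) baba: {B}
  cell(3,6) abaa: ∅
  cell(0,4) bbbab: ∅
  cell(1,5) bbaba: ∅
  cell(2,6) babaa: {X3,X5}  orig:{}
  cell(0,5) bbbaba: ∅
  cell(1,6) bbabaa: {A,S}
  cell(0,6) bbbabaa: {A,S}

S ∈ T[0,6] ⇒ YES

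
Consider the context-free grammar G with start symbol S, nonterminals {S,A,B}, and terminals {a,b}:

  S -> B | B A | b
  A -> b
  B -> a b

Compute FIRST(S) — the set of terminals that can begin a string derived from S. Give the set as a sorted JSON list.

FIRST iteration:
[1]
  A via A→b: +{b}
  B via B→a b: +{a}
  S via S→B: +{a}
  S via S→b: +{b}
  FIRST[S]={a,b}  FIRST[A]={b}  FIRST[B]={a}
[2] (stable)
  FIRST[S]={a,b}  FIRST[A]={b}  FIRST[B]={a}

FIRST(S) = ["a", "b"]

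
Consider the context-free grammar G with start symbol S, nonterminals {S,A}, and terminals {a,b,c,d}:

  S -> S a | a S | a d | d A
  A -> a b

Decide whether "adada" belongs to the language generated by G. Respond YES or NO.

Convert to CNF:
  S -> S T0 | T0 S | T0 T2 | T2 A
  A -> T0 T1
  T0 -> a
  T1 -> b
  T2 -> d

CYK table (by increasing span):
  cell(0,0) a: {T0}  orig:{}
  cell(1,1) d: {T2}  orig:{}
  cell(2,2) a: {T0}  orig:{}
  cell(3,3) d: {T2}  orig:{}
  cell(4,4) a: {T0}  orig:{}
  cell(0,1) ad: {S}
  cell(1,2) da: ∅
  cell(2,3) ad: {S}
  cell(3,4) da: ∅
  cell(0,2) ada: {S}
  cell(1,3) dad: ∅
  cell(2,4) ada: {S}
  cell(0,3) adad: ∅
  cell(1,4) dada: ∅
  cell(0,4) adada: ∅

S ∉ T[0,4] ⇒ NO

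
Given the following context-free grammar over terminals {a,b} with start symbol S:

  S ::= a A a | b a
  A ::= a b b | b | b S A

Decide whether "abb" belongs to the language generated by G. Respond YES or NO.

Convert to CNF:
  S -> T0 X4 | T1 T0
  A -> T0 X2 | T1 X3 | b
  T0 -> a
  T1 -> b
  X2 -> T1 T1
  X3 -> S A
  X4 -> A T0

CYK fill:
  [0..0]={T0}  "a"  orig:{}
  [1..1]={A,T1}  "b"  orig:{A}
  [2..2]={A,T1}  "b"  orig:{A}
  [0..1]=∅  "ab"
  [1..2]={X2}  "bb"  orig:{}
  [0..2]={A}  "abb"

S ∉ T[0,2] ⇒ NO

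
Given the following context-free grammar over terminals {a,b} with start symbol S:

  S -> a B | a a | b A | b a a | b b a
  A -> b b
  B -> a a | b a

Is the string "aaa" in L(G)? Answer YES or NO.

Convert to CNF:
  S -> T0 A | T0 X2 | T0 X3 | T1 B | T1 T1
  A -> T0 T0
  B -> T0 T1 | T1 T1
  T0 -> b
  T1 -> a
  X2 -> T1 T1
  X3 -> T0 T1

CYK fill:
  cell(0,0) a: {T1}  orig:{}
  cell(1,1) a: {T1}  orig:{}
  cell(2,2) a: {T1}  orig:{}
  cell(0,1) aa: {B,S,X2}  orig:{B,S}
  cell(1,2) aa: {B,S,X2}  orig:{B,S}
  cell(0,2) aaa: {S}

S ∈ T[0,2] ⇒ YES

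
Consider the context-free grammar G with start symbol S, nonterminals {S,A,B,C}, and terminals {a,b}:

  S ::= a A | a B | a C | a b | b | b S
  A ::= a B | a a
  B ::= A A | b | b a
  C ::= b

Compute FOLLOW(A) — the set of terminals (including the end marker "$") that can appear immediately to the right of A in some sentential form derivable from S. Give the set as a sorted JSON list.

FIRST iteration:
[1]
  A via A→a B: +{a}
  B via B→A A: +{a}
  B via B→b: +{b}
  C via C→b: +{b}
  S via S→a A: +{a}
  S via S→b: +{b}
  FIRST[S]={a,b}  FIRST[A]={a}  FIRST[B]={a,b}  FIRST[C]={b}
[2] (no change)
  FIRST[S]={a,b}  FIRST[A]={a}  FIRST[B]={a,b}  FIRST[C]={b}

FOLLOW sets:
FOLLOW(S) := {$}
round 1:
  B→A A: FOLLOW(A) ⊇ FIRST(A) = {a}; new: +{a}
  S→a A: FOLLOW(A) ⊇ FOLLOW(S) ⊇ {$}; new: +{$}
  S→a B: FOLLOW(B) ⊇ FOLLOW(S) ⊇ {$}; new: +{$}
  S→a C: FOLLOW(C) ⊇ FOLLOW(S) ⊇ {$}; new: +{$}
  FOLLOW[S]={$}  FOLLOW[A]={$,a}  FOLLOW[B]={$}  FOLLOW[C]={$}
round 2:
  A→a B: FOLLOW(B) ⊇ FOLLOW(A) ⊇ {$,a}; new: +{a}
  FOLLOW[S]={$}  FOLLOW[A]={$,a}  FOLLOW[B]={$,a}  FOLLOW[C]={$}
round 3: (stable)
  FOLLOW[S]={$}  FOLLOW[A]={$,a}  FOLLOW[B]={$,a}  FOLLOW[C]={$}

FOLLOW(A) = ["$", "a"]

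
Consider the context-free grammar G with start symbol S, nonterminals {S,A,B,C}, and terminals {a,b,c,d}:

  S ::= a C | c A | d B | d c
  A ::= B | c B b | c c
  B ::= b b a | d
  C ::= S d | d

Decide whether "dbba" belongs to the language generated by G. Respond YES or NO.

CNF form of G:
  S -> T1 C | T2 A | T3 B | T3 T2
  A -> T0 X4 | T2 T2 | T2 X5 | d
  B -> T0 X6 | d
  C -> S T3 | d
  T0 -> b
  T1 -> a
  T2 -> c
  T3 -> d
  X4 -> T0 T1
  X5 -> B T0
  X6 -> T0 T1

CYK table (by increasing span):
  cell(0,0) d: {A,B,C,T3}  orig:{A,B,C}
  cell(1,1) b: {T0}  orig:{}
  cell(2,2) b: {T0}  orig:{}
  cell(3,3) a: {T1}  orig:{}
  cell(0,1) db: {X5}  orig:{}
  cell(1,2) bb: ∅
  cell(2,3) ba: {X4,X6}  orig:{}
  cell(0,2) dbb: ∅
  cell(1,3) bba: {A,B}
  cell(0,3) dbba: {S}

S ∈ T[0,3] ⇒ YES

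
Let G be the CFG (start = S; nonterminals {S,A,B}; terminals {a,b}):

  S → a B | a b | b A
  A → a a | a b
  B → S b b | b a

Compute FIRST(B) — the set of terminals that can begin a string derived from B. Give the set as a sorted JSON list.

FIRST sets, iterate to fixpoint:
pass 1:
  A via A→a a: +{a}
  B via B→b a: +{b}
  S via S→a B: +{a}
  S via S→b A: +{b}
  FIRST(S)={a,b}  FIRST(A)={a}  FIRST(B)={b}
pass 2:
  B via B→S b b: +{a}
  FIRST(S)={a,b}  FIRST(A)={a}  FIRST(B)={a,b}
pass 3: (stable)
  FIRST(S)={a,b}  FIRST(A)={a}  FIRST(B)={a,b}

FIRST(B) = ["a", "b"]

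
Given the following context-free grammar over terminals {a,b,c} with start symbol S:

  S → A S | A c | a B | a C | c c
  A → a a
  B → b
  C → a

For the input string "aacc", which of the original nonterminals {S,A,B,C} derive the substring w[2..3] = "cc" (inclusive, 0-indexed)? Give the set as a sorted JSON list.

Convert to CNF:
  S -> A S | A T1 | T0 B | T0 C | T1 T1
  A -> T0 T0
  B -> b
  C -> a
  T0 -> a
  T1 -> c

Fill CYK table bottom-up (cells [i..j] with 2 ≤ i ≤ j ≤ 3 only):
  cell(2,2) c: {T1}  orig:{}
  cell(3,3) c: {T1}  orig:{}
  cell(2,3) cc: {S}

Original NTs in T[2,3] deriving "cc": ["S"]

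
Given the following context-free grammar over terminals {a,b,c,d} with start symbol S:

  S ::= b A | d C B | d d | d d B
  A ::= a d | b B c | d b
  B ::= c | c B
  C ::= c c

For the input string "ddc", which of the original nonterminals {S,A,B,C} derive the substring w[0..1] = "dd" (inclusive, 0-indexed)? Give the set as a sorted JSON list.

Convert to CNF:
  S -> T1 T1 | T1 X5 | T1 X6 | T2 A
  A -> T0 T1 | T1 T2 | T2 X4
  B -> T3 B | c
  C -> T3 T3
  T0 -> a
  T1 -> d
  T2 -> b
  T3 -> c
  X4 -> B T3
  X5 -> C B
  X6 -> T1 B

CYK fill (cells [i..j] with 0 ≤ i ≤ j ≤ 1 only):
  T[0,0] 'd' = {T1}  orig:{}
  T[1,1] 'd' = {T1}  orig:{}
  T[0,1] 'dd' = {S}

Original NTs in T[0,1] deriving "dd": ["S"]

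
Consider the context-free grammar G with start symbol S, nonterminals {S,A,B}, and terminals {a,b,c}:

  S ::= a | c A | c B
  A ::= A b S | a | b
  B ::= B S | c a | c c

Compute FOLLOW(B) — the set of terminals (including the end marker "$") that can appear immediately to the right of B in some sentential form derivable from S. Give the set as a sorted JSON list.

Compute FIRST by fixpoint:
round 1:
  A via A→a: +{a}
  A via A→b: +{b}
  B via B→c a: +{c}
  S via S→a: +{a}
  S via S→c A: +{c}
  S: {a,c}  A: {a,b}  B: {c}
round 2: — fixpoint
  S: {a,c}  A: {a,b}  B: {c}

FOLLOW sets:
initialize: $ ∈ FOLLOW(S)
round 1:
  A→A b S: FOLLOW(A) ⊇ FIRST(b) = {b}; new: +{b}
  A→A b S: FOLLOW(S) ⊇ FOLLOW(A) ⊇ {b}; new: +{b}
  B→B S: FOLLOW(B) ⊇ FIRST(S) = {a,c}; new: +{a,c}
  B→B S: FOLLOW(S) ⊇ FOLLOW(B) ⊇ {a,c}; new: +{a,c}
  S→c A: FOLLOW(A) ⊇ FOLLOW(S) ⊇ {$,a,b,c}; new: +{$,a,c}
  S→c B: FOLLOW(B) ⊇ FOLLOW(S) ⊇ {$,a,b,c}; new: +{$,b}
  FOLLOW(S)={$,a,b,c}  FOLLOW(A)={$,a,b,c}  FOLLOW(B)={$,a,b,c}
round 2: done
  FOLLOW(S)={$,a,b,c}  FOLLOW(A)={$,a,b,c}  FOLLOW(B)={$,a,b,c}

FOLLOW(B) = ["$", "a", "b", "c"]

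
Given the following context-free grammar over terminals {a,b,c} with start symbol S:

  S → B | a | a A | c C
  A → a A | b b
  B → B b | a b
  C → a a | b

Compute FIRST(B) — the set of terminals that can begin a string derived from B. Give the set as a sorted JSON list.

FIRST sets, iterate to fixpoint:
pass 1:
  A via A→a A: +{a}
  A via A→b b: +{b}
  B via B→a b: +{a}
  C via C→a a: +{a}
  C via C→b: +{b}
  S via S→B: +{a}
  S via S→c C: +{c}
  FIRST[S]={a,c}  FIRST[A]={a,b}  FIRST[B]={a}  FIRST[C]={a,b}
pass 2: done
  FIRST[S]={a,c}  FIRST[A]={a,b}  FIRST[B]={a}  FIRST[C]={a,b}

FIRST(B) = ["a"]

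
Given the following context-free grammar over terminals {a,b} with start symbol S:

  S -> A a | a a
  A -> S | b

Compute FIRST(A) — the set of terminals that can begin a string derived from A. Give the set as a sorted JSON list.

Compute FIRST by fixpoint:
pass 1:
  A via A→b: +{b}
  S via S→A a: +{b}
  S via S→a a: +{a}
  FIRST(S)={a,b}  FIRST(A)={b}
pass 2:
  A via A→S: +{a}
  FIRST(S)={a,b}  FIRST(A)={a,b}
pass 3: done
  FIRST(S)={a,b}  FIRST(A)={a,b}

FIRST(A) = ["a", "b"]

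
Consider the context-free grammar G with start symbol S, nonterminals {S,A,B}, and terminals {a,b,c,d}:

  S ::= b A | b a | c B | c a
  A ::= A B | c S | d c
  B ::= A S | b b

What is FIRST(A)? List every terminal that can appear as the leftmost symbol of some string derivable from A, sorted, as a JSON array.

FIRST iteration:
iter 1:
  A via A→c S: +{c}
  A via A→d c: +{d}
  B via B→A S: +{c,d}
  B via B→b b: +{b}
  S via S→b A: +{b}
  S via S→c B: +{c}
  FIRST(S)={b,c}  FIRST(A)={c,d}  FIRST(B)={b,c,d}
iter 2: done
  FIRST(S)={b,c}  FIRST(A)={c,d}  FIRST(B)={b,c,d}

FIRST(A) = ["c", "d"]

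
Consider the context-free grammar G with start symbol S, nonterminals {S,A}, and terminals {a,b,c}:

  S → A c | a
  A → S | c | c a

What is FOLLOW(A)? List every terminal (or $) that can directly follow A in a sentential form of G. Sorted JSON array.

Compute FIRST by fixpoint:
round 1:
  A via A→c: +{c}
  S via S→A c: +{c}
  S via S→a: +{a}
  FIRST(S)={a,c}  FIRST(A)={c}
round 2:
  A via A→S: +{a}
  FIRST(S)={a,c}  FIRST(A)={a,c}
round 3: (stable)
  FIRST(S)={a,c}  FIRST(A)={a,c}

FOLLOW sets:
seed FOLLOW(S) with $
[1]
  S→A c: FOLLOW(A) ⊇ FIRST(c) = {c}; new: +{c}
  S: {$}  A: {c}
[2]
  A→S: FOLLOW(S) ⊇ FOLLOW(A) ⊇ {c}; new: +{c}
  S: {$,c}  A: {c}
[3] (stable)
  S: {$,c}  A: {c}

FOLLOW(A) = ["c"]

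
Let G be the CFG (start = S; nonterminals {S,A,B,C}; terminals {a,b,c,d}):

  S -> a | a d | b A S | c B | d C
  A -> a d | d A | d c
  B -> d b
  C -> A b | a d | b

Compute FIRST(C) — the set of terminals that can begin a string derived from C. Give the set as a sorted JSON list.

FIRST iteration:
iter 1:
  A via A→a d: +{a}
  A via A→d A: +{d}
  B via B→d b: +{d}
  C via C→A b: +{a,d}
  C via C→b: +{b}
  S via S→a: +{a}
  S via S→b A S: +{b}
  S via S→c B: +{c}
  S via S→d C: +{d}
  FIRST(S)={a,b,c,d}  FIRST(A)={a,d}  FIRST(B)={d}  FIRST(C)={a,b,d}
iter 2: done
  FIRST(S)={a,b,c,d}  FIRST(A)={a,d}  FIRST(B)={d}  FIRST(C)={a,b,d}

FIRST(C) = ["a", "b", "d"]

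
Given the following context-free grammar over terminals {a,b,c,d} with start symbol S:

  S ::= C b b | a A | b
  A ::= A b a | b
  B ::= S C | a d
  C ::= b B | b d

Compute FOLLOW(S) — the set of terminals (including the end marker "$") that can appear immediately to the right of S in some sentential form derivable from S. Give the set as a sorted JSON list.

Compute FIRST by fixpoint:
[1]
  A via A→b: +{b}
  B via B→a d: +{a}
  C via C→b B: +{b}
  S via S→C b b: +{b}
  S via S→a A: +{a}
  S: {a,b}  A: {b}  B: {a}  C: {b}
[2]
  B via B→S C: +{b}
  S: {a,b}  A: {b}  B: {a,b}  C: {b}
[3] — fixpoint
  S: {a,b}  A: {b}  B: {a,b}  C: {b}

FOLLOW iteration:
seed FOLLOW(S) with $
[1]
  A→A b a: FOLLOW(A) ⊇ FIRST(b) = {b}; new: +{b}
  B→S C: FOLLOW(S) ⊇ FIRST(C) = {b}; new: +{b}
  S→C b b: FOLLOW(C) ⊇ FIRST(b) = {b}; new: +{b}
  S→a A: FOLLOW(A) ⊇ FOLLOW(S) ⊇ {$,b}; new: +{$}
  FOLLOW(S)={$,b}  FOLLOW(A)={$,b}  FOLLOW(B)={}  FOLLOW(C)={b}
[2]
  C→b B: FOLLOW(B) ⊇ FOLLOW(C) ⊇ {b}; new: +{b}
  FOLLOW(S)={$,b}  FOLLOW(A)={$,b}  FOLLOW(B)={b}  FOLLOW(C)={b}
[3] (stable)
  FOLLOW(S)={$,b}  FOLLOW(A)={$,b}  FOLLOW(B)={b}  FOLLOW(C)={b}

FOLLOW(S) = ["$", "b"]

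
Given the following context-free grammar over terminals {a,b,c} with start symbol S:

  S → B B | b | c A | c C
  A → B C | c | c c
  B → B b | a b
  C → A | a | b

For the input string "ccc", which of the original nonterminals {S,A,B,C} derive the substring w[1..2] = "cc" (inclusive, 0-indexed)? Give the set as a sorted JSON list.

CNF form of G:
  S -> B B | T0 A | T0 C | b
  A -> B C | T0 T0 | c
  B -> B T1 | T2 T1
  C -> B C | T0 T0 | a | b | c
  T0 -> c
  T1 -> b
  T2 -> a

CYK table (by increasing span) — only the sub-triangle for w[1..2]:
  [1..1]={A,C,T0}  "c"  orig:{A,C}
  [2..2]={A,C,T0}  "c"  orig:{A,C}
  [1..2]={A,C,S}  "cc"

Original NTs in T[1,2] deriving "cc": ["A", "C", "S"]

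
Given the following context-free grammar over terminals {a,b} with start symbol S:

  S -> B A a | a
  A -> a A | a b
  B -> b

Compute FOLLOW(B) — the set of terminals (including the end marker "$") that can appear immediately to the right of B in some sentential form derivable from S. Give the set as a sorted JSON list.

Compute FIRST by fixpoint:
pass 1:
  A via A→a A: +{a}
  B via B→b: +{b}
  S via S→B A a: +{b}
  S via S→a: +{a}
  FIRST(S)={a,b}  FIRST(A)={a}  FIRST(B)={b}
pass 2: (stable)
  FIRST(S)={a,b}  FIRST(A)={a}  FIRST(B)={b}

FOLLOW iteration:
FOLLOW(S) := {$}
iter 1:
  S→B A a: FOLLOW(B) ⊇ FIRST(A) = {a}; new: +{a}
  S→B A a: FOLLOW(A) ⊇ FIRST(a) = {a}; new: +{a}
  FOLLOW(S)={$}  FOLLOW(A)={a}  FOLLOW(B)={a}
iter 2: (no change)
  FOLLOW(S)={$}  FOLLOW(A)={a}  FOLLOW(B)={a}

FOLLOW(B) = ["a"]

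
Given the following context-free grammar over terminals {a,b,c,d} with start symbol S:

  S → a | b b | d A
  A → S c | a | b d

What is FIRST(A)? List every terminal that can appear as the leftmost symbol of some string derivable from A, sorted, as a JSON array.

FIRST iteration:
round 1:
  A via A→a: +{a}
  A via A→b d: +{b}
  S via S→a: +{a}
  S via S→b b: +{b}
  S via S→d A: +{d}
  FIRST(S)={a,b,d}  FIRST(A)={a,b}
round 2:
  A via A→S c: +{d}
  FIRST(S)={a,b,d}  FIRST(A)={a,b,d}
round 3: (stable)
  FIRST(S)={a,b,d}  FIRST(A)={a,b,d}

FIRST(A) = ["a", "b", "d"]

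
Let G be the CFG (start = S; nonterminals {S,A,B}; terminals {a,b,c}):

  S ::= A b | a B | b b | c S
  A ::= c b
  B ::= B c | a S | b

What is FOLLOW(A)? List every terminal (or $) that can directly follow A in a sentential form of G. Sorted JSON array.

FIRST iteration:
pass 1:
  A via A→c b: +{c}
  B via B→a S: +{a}
  B via B→b: +{b}
  S via S→A b: +{c}
  S via S→a B: +{a}
  S via S→b b: +{b}
  S: {a,b,c}  A: {c}  B: {a,b}
pass 2: (stable)
  S: {a,b,c}  A: {c}  B: {a,b}

Compute FOLLOW by fixpoint:
seed FOLLOW(S) with $
round 1:
  B→B c: FOLLOW(B) ⊇ FIRST(c) = {c}; new: +{c}
  B→a S: FOLLOW(S) ⊇ FOLLOW(B) ⊇ {c}; new: +{c}
  S→A b: FOLLOW(A) ⊇ FIRST(b) = {b}; new: +{b}
  S→a B: FOLLOW(B) ⊇ FOLLOW(S) ⊇ {$,c}; new: +{$}
  FOLLOW(S)={$,c}  FOLLOW(A)={b}  FOLLOW(B)={$,c}
round 2: done
  FOLLOW(S)={$,c}  FOLLOW(A)={b}  FOLLOW(B)={$,c}

FOLLOW(A) = ["b"]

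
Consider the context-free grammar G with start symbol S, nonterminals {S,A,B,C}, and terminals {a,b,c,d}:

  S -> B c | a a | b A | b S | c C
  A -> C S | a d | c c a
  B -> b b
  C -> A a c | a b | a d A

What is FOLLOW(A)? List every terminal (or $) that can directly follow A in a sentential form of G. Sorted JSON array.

FIRST sets, iterate to fixpoint:
round 1:
  A via A→a d: +{a}
  A via A→c c a: +{c}
  B via B→b b: +{b}
  C via C→A a c: +{a,c}
  S via S→B c: +{b}
  S via S→a a: +{a}
  S via S→c C: +{c}
  S: {a,b,c}  A: {a,c}  B: {b}  C: {a,c}
round 2: — fixpoint
  S: {a,b,c}  A: {a,c}  B: {b}  C: {a,c}

Compute FOLLOW by fixpoint:
initialize: $ ∈ FOLLOW(S)
round 1:
  A→C S: FOLLOW(C) ⊇ FIRST(S) = {a,b,c}; new: +{a,b,c}
  C→A a c: FOLLOW(A) ⊇ FIRST(a) = {a}; new: +{a}
  C→a d A: FOLLOW(A) ⊇ FOLLOW(C) ⊇ {a,b,c}; new: +{b,c}
  S→B c: FOLLOW(B) ⊇ FIRST(c) = {c}; new: +{c}
  S→b A: FOLLOW(A) ⊇ FOLLOW(S) ⊇ {$}; new: +{$}
  S→c C: FOLLOW(C) ⊇ FOLLOW(S) ⊇ {$}; new: +{$}
  S: {$}  A: {$,a,b,c}  B: {c}  C: {$,a,b,c}
round 2:
  A→C S: FOLLOW(S) ⊇ FOLLOW(A) ⊇ {$,a,b,c}; new: +{a,b,c}
  S: {$,a,b,c}  A: {$,a,b,c}  B: {c}  C: {$,a,b,c}
round 3: done
  S: {$,a,b,c}  A: {$,a,b,c}  B: {c}  C: {$,a,b,c}

FOLLOW(A) = ["$", "a", "b", "c"]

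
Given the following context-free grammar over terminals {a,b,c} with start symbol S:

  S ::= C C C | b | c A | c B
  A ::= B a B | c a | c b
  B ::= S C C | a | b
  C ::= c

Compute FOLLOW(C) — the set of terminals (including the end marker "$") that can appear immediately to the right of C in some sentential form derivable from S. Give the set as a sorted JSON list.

FIRST iteration:
round 1:
  A via A→c a: +{c}
  B via B→a: +{a}
  B via B→b: +{b}
  C via C→c: +{c}
  S via S→C C C: +{c}
  S via S→b: +{b}
  FIRST[S]={b,c}  FIRST[A]={c}  FIRST[B]={a,b}  FIRST[C]={c}
round 2:
  A via A→B a B: +{a,b}
  B via B→S C C: +{c}
  FIRST[S]={b,c}  FIRST[A]={a,b,c}  FIRST[B]={a,b,c}  FIRST[C]={c}
round 3: (stable)
  FIRST[S]={b,c}  FIRST[A]={a,b,c}  FIRST[B]={a,b,c}  FIRST[C]={c}

Compute FOLLOW by fixpoint:
FOLLOW(S) := {$}
pass 1:
  A→B a B: FOLLOW(B) ⊇ FIRST(a) = {a}; new: +{a}
  B→S C C: FOLLOW(S) ⊇ FIRST(C) = {c}; new: +{c}
  B→S C C: FOLLOW(C) ⊇ FIRST(C) = {c}; new: +{c}
  B→S C C: FOLLOW(C) ⊇ FOLLOW(B) ⊇ {a}; new: +{a}
  S→C C C: FOLLOW(C) ⊇ FOLLOW(S) ⊇ {$,c}; new: +{$}
  S→c A: FOLLOW(A) ⊇ FOLLOW(S) ⊇ {$,c}; new: +{$,c}
  S→c B: FOLLOW(B) ⊇ FOLLOW(S) ⊇ {$,c}; new: +{$,c}
  S: {$,c}  A: {$,c}  B: {$,a,c}  C: {$,a,c}
pass 2: — fixpoint
  S: {$,c}  A: {$,c}  B: {$,a,c}  C: {$,a,c}

FOLLOW(C) = ["$", "a", "c"]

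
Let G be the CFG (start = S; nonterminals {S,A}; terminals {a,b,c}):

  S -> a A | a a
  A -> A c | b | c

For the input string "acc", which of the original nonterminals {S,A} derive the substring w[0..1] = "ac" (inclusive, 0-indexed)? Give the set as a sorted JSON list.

Convert to CNF:
  S -> T1 A | T1 T1
  A -> A T0 | b | c
  T0 -> c
  T1 -> a

CYK table (by increasing span) (cells [i..j] with 0 ≤ i ≤ j ≤ 1 only):
  T[0,0] 'a' = {T1}  orig:{}
  T[1,1] 'c' = {A,T0}  orig:{A}
  T[0,1] 'ac' = {S}

Original NTs in T[0,1] deriving "ac": ["S"]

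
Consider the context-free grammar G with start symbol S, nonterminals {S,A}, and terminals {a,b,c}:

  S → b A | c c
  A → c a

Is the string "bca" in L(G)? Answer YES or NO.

CNF form of G:
  S -> T0 T0 | T2 A
  A -> T0 T1
  T0 -> c
  T1 -> a
  T2 -> b

CYK fill:
  T[0,0] 'b' = {T2}  orig:{}
  T[1,1] 'c' = {T0}  orig:{}
  T[2,2] 'a' = {T1}  orig:{}
  T[0,1] 'bc' = ∅
  T[1,2] 'ca' = {A}
  T[0,2] 'bca' = {S}

S ∈ T[0,2] ⇒ YES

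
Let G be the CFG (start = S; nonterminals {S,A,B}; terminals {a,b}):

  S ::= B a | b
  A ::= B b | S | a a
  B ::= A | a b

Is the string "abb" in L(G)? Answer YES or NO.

Convert to CNF:
  S -> B T0 | b
  A -> B T0 | B T1 | T0 T0 | b
  B -> B T0 | B T1 | T0 T0 | T0 T1 | b
  T0 -> a
  T1 -> b

Fill CYK table bottom-up:
  cell(0,0) a: {T0}  orig:{}
  cell(1,1) b: {A,B,S,T1}  orig:{A,B,S}
  cell(2,2) b: {A,B,S,T1}  orig:{A,B,S}
  cell(0,1) ab: {B}
  cell(1,2) bb: {A,B}
  cell(0,2) abb: {A,B}

S ∉ T[0,2] ⇒ NO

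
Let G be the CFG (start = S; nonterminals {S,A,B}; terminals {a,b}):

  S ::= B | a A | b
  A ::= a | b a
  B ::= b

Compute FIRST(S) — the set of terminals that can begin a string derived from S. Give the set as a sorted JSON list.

FIRST sets, iterate to fixpoint:
round 1:
  A via A→a: +{a}
  A via A→b a: +{b}
  B via B→b: +{b}
  S via S→B: +{b}
  S via S→a A: +{a}
  FIRST(S)={a,b}  FIRST(A)={a,b}  FIRST(B)={b}
round 2: — fixpoint
  FIRST(S)={a,b}  FIRST(A)={a,b}  FIRST(B)={b}

FIRST(S) = ["a", "b"]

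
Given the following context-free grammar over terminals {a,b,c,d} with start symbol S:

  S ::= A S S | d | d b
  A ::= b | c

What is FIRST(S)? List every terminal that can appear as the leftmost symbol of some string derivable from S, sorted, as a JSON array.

Compute FIRST by fixpoint:
[1]
  A via A→b: +{b}
  A via A→c: +{c}
  S via S→A S S: +{b,c}
  S via S→d: +{d}
  S: {b,c,d}  A: {b,c}
[2] (no change)
  S: {b,c,d}  A: {b,c}

FIRST(S) = ["b", "c", "d"]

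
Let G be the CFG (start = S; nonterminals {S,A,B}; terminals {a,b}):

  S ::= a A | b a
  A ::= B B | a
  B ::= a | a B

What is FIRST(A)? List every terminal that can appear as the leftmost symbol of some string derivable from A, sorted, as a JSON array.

FIRST sets, iterate to fixpoint:
round 1:
  A via A→a: +{a}
  B via B→a: +{a}
  S via S→a A: +{a}
  S via S→b a: +{b}
  FIRST[S]={a,b}  FIRST[A]={a}  FIRST[B]={a}
round 2: (no change)
  FIRST[S]={a,b}  FIRST[A]={a}  FIRST[B]={a}

FIRST(A) = ["a"]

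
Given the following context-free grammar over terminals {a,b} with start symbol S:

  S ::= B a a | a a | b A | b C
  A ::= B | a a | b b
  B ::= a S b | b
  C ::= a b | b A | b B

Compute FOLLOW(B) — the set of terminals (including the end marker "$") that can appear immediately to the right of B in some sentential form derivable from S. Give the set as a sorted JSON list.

FIRST iteration:
pass 1:
  A via A→a a: +{a}
  A via A→b b: +{b}
  B via B→a S b: +{a}
  B via B→b: +{b}
  C via C→a b: +{a}
  C via C→b A: +{b}
  S via S→B a a: +{a,b}
  S: {a,b}  A: {a,b}  B: {a,b}  C: {a,b}
pass 2: — fixpoint
  S: {a,b}  A: {a,b}  B: {a,b}  C: {a,b}

Compute FOLLOW by fixpoint:
seed FOLLOW(S) with $
iter 1:
  B→a S b: FOLLOW(S) ⊇ FIRST(b) = {b}; new: +{b}
  S→B a a: FOLLOW(B) ⊇ FIRST(a) = {a}; new: +{a}
  S→b A: FOLLOW(A) ⊇ FOLLOW(S) ⊇ {$,b}; new: +{$,b}
  S→b C: FOLLOW(C) ⊇ FOLLOW(S) ⊇ {$,b}; new: +{$,b}
  S: {$,b}  A: {$,b}  B: {a}  C: {$,b}
iter 2:
  A→B: FOLLOW(B) ⊇ FOLLOW(A) ⊇ {$,b}; new: +{$,b}
  S: {$,b}  A: {$,b}  B: {$,a,b}  C: {$,b}
iter 3: (no change)
  S: {$,b}  A: {$,b}  B: {$,a,b}  C: {$,b}

FOLLOW(B) = ["$", "a", "b"]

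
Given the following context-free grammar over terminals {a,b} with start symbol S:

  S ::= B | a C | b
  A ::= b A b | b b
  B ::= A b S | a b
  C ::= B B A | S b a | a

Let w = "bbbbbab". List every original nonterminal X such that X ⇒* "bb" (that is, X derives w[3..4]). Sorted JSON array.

Convert to CNF:
  S -> A X6 | T1 C | T1 T0 | b
  A -> T0 T0 | T0 X2
  B -> A X3 | T1 T0
  C -> B X4 | S X5 | a
  T0 -> b
  T1 -> a
  X2 -> A T0
  X3 -> T0 S
  X4 -> B A
  X5 -> T0 T1
  X6 -> T0 S

Fill CYK table bottom-up — only the sub-triangle for w[3..4]:
  cell(3,3) b: {S,T0}  orig:{S}
  cell(4,4) b: {S,T0}  orig:{S}
  cell(3,4) bb: {A,X3,X6}  orig:{A}

Original NTs in T[3,4] deriving "bb": ["A"]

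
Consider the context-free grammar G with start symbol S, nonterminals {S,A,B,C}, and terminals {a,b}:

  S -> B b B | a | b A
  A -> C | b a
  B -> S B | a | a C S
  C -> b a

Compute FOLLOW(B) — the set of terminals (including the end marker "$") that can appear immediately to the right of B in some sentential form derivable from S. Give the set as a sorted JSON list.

FIRST sets, iterate to fixpoint:
round 1:
  A via A→b a: +{b}
  B via B→a: +{a}
  C via C→b a: +{b}
  S via S→B b B: +{a}
  S via S→b A: +{b}
  FIRST(S)={a,b}  FIRST(A)={b}  FIRST(B)={a}  FIRST(C)={b}
round 2:
  B via B→S B: +{b}
  FIRST(S)={a,b}  FIRST(A)={b}  FIRST(B)={a,b}  FIRST(C)={b}
round 3: done
  FIRST(S)={a,b}  FIRST(A)={b}  FIRST(B)={a,b}  FIRST(C)={b}

FOLLOW iteration:
FOLLOW(S) := {$}
[1]
  B→S B: FOLLOW(S) ⊇ FIRST(B) = {a,b}; new: +{a,b}
  B→a C S: FOLLOW(C) ⊇ FIRST(S) = {a,b}; new: +{a,b}
  S→B b B: FOLLOW(B) ⊇ FIRST(b) = {b}; new: +{b}
  S→B b B: FOLLOW(B) ⊇ FOLLOW(S) ⊇ {$,a,b}; new: +{$,a}
  S→b A: FOLLOW(A) ⊇ FOLLOW(S) ⊇ {$,a,b}; new: +{$,a,b}
  FOLLOW[S]={$,a,b}  FOLLOW[A]={$,a,b}  FOLLOW[B]={$,a,b}  FOLLOW[C]={a,b}
[2]
  A→C: FOLLOW(C) ⊇ FOLLOW(A) ⊇ {$,a,b}; new: +{$}
  FOLLOW[S]={$,a,b}  FOLLOW[A]={$,a,b}  FOLLOW[B]={$,a,b}  FOLLOW[C]={$,a,b}
[3] (no change)
  FOLLOW[S]={$,a,b}  FOLLOW[A]={$,a,b}  FOLLOW[B]={$,a,b}  FOLLOW[C]={$,a,b}

FOLLOW(B) = ["$", "a", "b"]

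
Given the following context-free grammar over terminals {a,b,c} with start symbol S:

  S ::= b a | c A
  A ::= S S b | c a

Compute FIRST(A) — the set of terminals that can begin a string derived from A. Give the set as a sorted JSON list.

Compute FIRST by fixpoint:
iter 1:
  A via A→c a: +{c}
  S via S→b a: +{b}
  S via S→c A: +{c}
  FIRST[S]={b,c}  FIRST[A]={c}
iter 2:
  A via A→S S b: +{b}
  FIRST[S]={b,c}  FIRST[A]={b,c}
iter 3: — fixpoint
  FIRST[S]={b,c}  FIRST[A]={b,c}

FIRST(A) = ["b", "c"]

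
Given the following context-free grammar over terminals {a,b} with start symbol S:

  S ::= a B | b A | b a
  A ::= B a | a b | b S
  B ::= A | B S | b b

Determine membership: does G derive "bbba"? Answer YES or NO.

CNF form of G:
  S -> T0 B | T1 A | T1 T0
  A -> B T0 | T0 T1 | T1 S
  B -> B S | B T0 | T0 T1 | T1 S | T1 T1
  T0 -> a
  T1 -> b

CYK table (by increasing span):
  [0..0]={T1}  "b"  orig:{}
  [1..1]={T1}  "b"  orig:{}
  [2..2]={T1}  "b"  orig:{}
  [3..3]={T0}  "a"  orig:{}
  [0..1]={B}  "bb"
  [1..2]={B}  "bb"
  [2..3]={S}  "ba"
  [0..2]=∅  "bbb"
  [1..3]={A,B}  "bba"
  [0..3]={B,S}  "bbba"

S ∈ T[0,3] ⇒ YES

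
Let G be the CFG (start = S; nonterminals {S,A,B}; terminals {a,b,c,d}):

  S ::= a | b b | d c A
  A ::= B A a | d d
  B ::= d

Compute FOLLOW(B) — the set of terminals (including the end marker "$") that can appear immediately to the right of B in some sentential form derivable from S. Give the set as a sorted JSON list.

Compute FIRST by fixpoint:
iter 1:
  A via A→d d: +{d}
  B via B→d: +{d}
  S via S→a: +{a}
  S via S→b b: +{b}
  S via S→d c A: +{d}
  FIRST[S]={a,b,d}  FIRST[A]={d}  FIRST[B]={d}
iter 2: (no change)
  FIRST[S]={a,b,d}  FIRST[A]={d}  FIRST[B]={d}

Compute FOLLOW by fixpoint:
initialize: $ ∈ FOLLOW(S)
iter 1:
  A→B A a: FOLLOW(B) ⊇ FIRST(A) = {d}; new: +{d}
  A→B A a: FOLLOW(A) ⊇ FIRST(a) = {a}; new: +{a}
  S→d c A: FOLLOW(A) ⊇ FOLLOW(S) ⊇ {$}; new: +{$}
  FOLLOW(S)={$}  FOLLOW(A)={$,a}  FOLLOW(B)={d}
iter 2: (stable)
  FOLLOW(S)={$}  FOLLOW(A)={$,a}  FOLLOW(B)={d}

FOLLOW(B) = ["d"]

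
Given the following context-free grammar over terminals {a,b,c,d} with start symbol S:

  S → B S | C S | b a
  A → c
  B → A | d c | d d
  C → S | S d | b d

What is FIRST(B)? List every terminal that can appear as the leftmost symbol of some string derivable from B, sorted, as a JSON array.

Compute FIRST by fixpoint:
[1]
  A via A→c: +{c}
  B via B→A: +{c}
  B via B→d c: +{d}
  C via C→b d: +{b}
  S via S→B S: +{c,d}
  S via S→C S: +{b}
  S: {b,c,d}  A: {c}  B: {c,d}  C: {b}
[2]
  C via C→S: +{c,d}
  S: {b,c,d}  A: {c}  B: {c,d}  C: {b,c,d}
[3] (stable)
  S: {b,c,d}  A: {c}  B: {c,d}  C: {b,c,d}

FIRST(B) = ["c", "d"]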